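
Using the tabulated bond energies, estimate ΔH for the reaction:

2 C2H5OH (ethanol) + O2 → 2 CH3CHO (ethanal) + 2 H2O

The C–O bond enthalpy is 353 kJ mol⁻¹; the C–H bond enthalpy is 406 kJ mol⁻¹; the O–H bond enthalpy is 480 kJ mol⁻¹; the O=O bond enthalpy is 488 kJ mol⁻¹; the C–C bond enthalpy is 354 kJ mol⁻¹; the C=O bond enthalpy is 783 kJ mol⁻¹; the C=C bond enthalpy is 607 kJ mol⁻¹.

ΔH ≈ −520 kJ

Bonds broken (reactants):
  C–C: 2 × 354 = 708
  C–H: 10 × 406 = 4060
  C–O: 2 × 353 = 706
  O–H: 2 × 480 = 960
  O=O: 1 × 488 = 488
  Σ(broken) = 6922 kJ
Bonds formed (products):
  C–C: 2 × 354 = 708
  C–H: 8 × 406 = 3248
  C=O: 2 × 783 = 1566
  O–H: 4 × 480 = 1920
  Σ(formed) = 7442 kJ
ΔH = Σ(broken) − Σ(formed) = 6922 − 7442 = −520 kJ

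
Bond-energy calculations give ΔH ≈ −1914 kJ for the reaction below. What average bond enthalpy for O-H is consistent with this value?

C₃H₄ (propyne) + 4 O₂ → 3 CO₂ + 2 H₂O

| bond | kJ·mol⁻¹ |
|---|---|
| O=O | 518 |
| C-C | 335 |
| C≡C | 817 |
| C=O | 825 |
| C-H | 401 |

D(O-H) ≈ 448 kJ/mol

Let D be the O-H bond energy.
Σ(broken) = 1×817 + 1×335 + 4×401 + 4×518 = 4828
Σ(formed) = 6×825 + 4×D = 4950 + 4D
ΔH = Σ(broken) − Σ(formed) = (4828) − (4950 + 4D) = −122 − 4D
Setting this equal to −1914 kJ gives 4D = 1792, so D = 448 kJ/mol.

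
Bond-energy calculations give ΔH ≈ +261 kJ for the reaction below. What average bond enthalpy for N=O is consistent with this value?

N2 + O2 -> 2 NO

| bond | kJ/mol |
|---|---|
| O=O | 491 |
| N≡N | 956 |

Let D be the N=O bond energy.
Σ(broken) = 1×956 + 1×491 = 1447
Σ(formed) = 2×D = 2D
ΔH = Σ(broken) − Σ(formed) = (1447) − (2D) = +1447 − 2D
Setting this equal to +261 kJ gives 2D = 1186, so D = 593 kJ/mol.

D(N=O) ≈ 593 kJ/mol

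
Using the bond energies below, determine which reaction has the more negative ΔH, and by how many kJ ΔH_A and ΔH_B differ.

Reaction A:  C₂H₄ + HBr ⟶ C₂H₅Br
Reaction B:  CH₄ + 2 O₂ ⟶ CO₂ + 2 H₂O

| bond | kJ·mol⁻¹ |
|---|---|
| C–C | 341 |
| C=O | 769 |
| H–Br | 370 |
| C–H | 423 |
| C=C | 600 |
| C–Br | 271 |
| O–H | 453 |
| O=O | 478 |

Reaction A:
  Bonds broken (reactants):
    C–H: 4 × 423 = 1692
    C=C: 1 × 600 = 600
    H–Br: 1 × 370 = 370
    Σ(broken) = 2662 kJ
  Bonds formed (products):
    C–Br: 1 × 271 = 271
    C–C: 1 × 341 = 341
    C–H: 5 × 423 = 2115
    Σ(formed) = 2727 kJ
  ΔH_A = 2662 − 2727 = −65 kJ
Reaction B:
  Bonds broken (reactants):
    C–H: 4 × 423 = 1692
    O=O: 2 × 478 = 956
    Σ(broken) = 2648 kJ
  Bonds formed (products):
    C=O: 2 × 769 = 1538
    O–H: 4 × 453 = 1812
    Σ(formed) = 3350 kJ
  ΔH_B = 2648 − 3350 = −702 kJ
ΔH_A − ΔH_B = +637 kJ, so reaction B has the more negative ΔH; |ΔH_A − ΔH_B| = 637 kJ.

Reaction B, by 637 kJ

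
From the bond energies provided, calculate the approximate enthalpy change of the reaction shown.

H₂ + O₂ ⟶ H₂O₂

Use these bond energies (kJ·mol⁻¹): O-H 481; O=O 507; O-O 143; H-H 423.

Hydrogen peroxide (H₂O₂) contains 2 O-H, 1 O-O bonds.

Bonds broken (reactants):
  H-H: 1 × 423 = 423
  O=O: 1 × 507 = 507
  Σ(broken) = 930 kJ
Bonds formed (products):
  O-H: 2 × 481 = 962
  O-O: 1 × 143 = 143
  Σ(formed) = 1105 kJ
ΔH = Σ(broken) − Σ(formed) = 930 − 1105 = −175 kJ

ΔH ≈ −175 kJ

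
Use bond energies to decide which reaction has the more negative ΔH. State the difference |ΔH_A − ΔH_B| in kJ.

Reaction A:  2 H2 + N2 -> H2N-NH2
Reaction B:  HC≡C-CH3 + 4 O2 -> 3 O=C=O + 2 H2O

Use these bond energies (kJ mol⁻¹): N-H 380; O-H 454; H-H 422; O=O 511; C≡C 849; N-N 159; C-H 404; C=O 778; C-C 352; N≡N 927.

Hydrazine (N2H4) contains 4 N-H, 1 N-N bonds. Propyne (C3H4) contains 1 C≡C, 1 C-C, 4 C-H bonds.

Reaction B, by 1715 kJ

Reaction A:
  Bonds broken (reactants):
    H-H: 2 × 422 = 844
    N≡N: 1 × 927 = 927
    Σ(broken) = 1771 kJ
  Bonds formed (products):
    N-H: 4 × 380 = 1520
    N-N: 1 × 159 = 159
    Σ(formed) = 1679 kJ
  ΔH_A = 1771 − 1679 = +92 kJ
Reaction B:
  Bonds broken (reactants):
    C≡C: 1 × 849 = 849
    C-C: 1 × 352 = 352
    C-H: 4 × 404 = 1616
    O=O: 4 × 511 = 2044
    Σ(broken) = 4861 kJ
  Bonds formed (products):
    C=O: 6 × 778 = 4668
    O-H: 4 × 454 = 1816
    Σ(formed) = 6484 kJ
  ΔH_B = 4861 − 6484 = −1623 kJ
ΔH_A − ΔH_B = +1715 kJ, so reaction B has the more negative ΔH; |ΔH_A − ΔH_B| = 1715 kJ.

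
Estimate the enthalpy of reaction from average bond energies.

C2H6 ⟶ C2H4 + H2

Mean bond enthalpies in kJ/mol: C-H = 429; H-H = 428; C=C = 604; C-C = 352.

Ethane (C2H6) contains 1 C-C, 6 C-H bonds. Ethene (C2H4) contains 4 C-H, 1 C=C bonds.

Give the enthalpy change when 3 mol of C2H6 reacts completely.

ΔH = +534 kJ

Bonds broken (reactants):
  C-C: 1 × 352 = 352
  C-H: 6 × 429 = 2574
  Σ(broken) = 2926 kJ
Bonds formed (products):
  C-H: 4 × 429 = 1716
  C=C: 1 × 604 = 604
  H-H: 1 × 428 = 428
  Σ(formed) = 2748 kJ
ΔH = Σ(broken) − Σ(formed) = 2926 − 2748 = +178 kJ
For 3× the reaction as written: 3 × (+178) = +534 kJ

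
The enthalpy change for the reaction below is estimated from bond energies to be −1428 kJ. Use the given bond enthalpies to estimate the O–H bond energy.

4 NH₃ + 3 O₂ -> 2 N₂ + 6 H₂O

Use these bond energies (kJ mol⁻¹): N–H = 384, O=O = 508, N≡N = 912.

D(O–H) ≈ 478 kJ/mol

Let D be the O–H bond energy.
Σ(broken) = 12×384 + 3×508 = 6132
Σ(formed) = 2×912 + 12×D = 1824 + 12D
ΔH = Σ(broken) − Σ(formed) = (6132) − (1824 + 12D) = +4308 − 12D
Setting this equal to −1428 kJ gives 12D = 5736, so D = 478 kJ/mol.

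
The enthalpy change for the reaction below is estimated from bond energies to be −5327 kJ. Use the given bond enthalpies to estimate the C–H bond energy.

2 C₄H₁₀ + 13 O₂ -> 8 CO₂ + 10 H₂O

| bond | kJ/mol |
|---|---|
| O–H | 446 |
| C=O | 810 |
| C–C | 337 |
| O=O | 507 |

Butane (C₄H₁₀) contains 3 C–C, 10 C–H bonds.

Let D be the C–H bond energy.
Σ(broken) = 6×337 + 20×D + 13×507 = 8613 + 20D
Σ(formed) = 16×810 + 20×446 = 21880
ΔH = Σ(broken) − Σ(formed) = (8613 + 20D) − (21880) = −13267 + 20D
Setting this equal to −5327 kJ gives 20D = 7940, so D = 397 kJ/mol.

D(C–H) ≈ 397 kJ/mol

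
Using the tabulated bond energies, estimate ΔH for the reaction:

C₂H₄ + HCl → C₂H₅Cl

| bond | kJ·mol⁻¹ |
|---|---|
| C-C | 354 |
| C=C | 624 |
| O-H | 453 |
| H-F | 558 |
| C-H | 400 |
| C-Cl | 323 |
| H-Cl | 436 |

Bonds broken (reactants):
  C-H: 4 × 400 = 1600
  C=C: 1 × 624 = 624
  H-Cl: 1 × 436 = 436
  Σ(broken) = 2660 kJ
Bonds formed (products):
  C-C: 1 × 354 = 354
  C-Cl: 1 × 323 = 323
  C-H: 5 × 400 = 2000
  Σ(formed) = 2677 kJ
ΔH = Σ(broken) − Σ(formed) = 2660 − 2677 = −17 kJ

ΔH ≈ −17 kJ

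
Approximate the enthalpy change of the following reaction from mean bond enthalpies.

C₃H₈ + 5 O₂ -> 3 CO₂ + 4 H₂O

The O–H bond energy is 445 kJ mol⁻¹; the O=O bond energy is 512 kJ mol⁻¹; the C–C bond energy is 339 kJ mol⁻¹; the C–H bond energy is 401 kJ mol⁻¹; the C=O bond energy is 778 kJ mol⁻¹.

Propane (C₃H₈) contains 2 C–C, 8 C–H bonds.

ΔH ≈ −1782 kJ

Bonds broken (reactants):
  C–C: 2 × 339 = 678
  C–H: 8 × 401 = 3208
  O=O: 5 × 512 = 2560
  Σ(broken) = 6446 kJ
Bonds formed (products):
  C=O: 6 × 778 = 4668
  O–H: 8 × 445 = 3560
  Σ(formed) = 8228 kJ
ΔH = Σ(broken) − Σ(formed) = 6446 − 8228 = −1782 kJ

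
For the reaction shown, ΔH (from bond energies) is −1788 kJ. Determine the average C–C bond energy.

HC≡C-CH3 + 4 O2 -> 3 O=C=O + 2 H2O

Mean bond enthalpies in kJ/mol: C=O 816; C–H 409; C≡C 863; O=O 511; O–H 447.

D(C–C) ≈ 353 kJ/mol

Let D be the C–C bond energy.
Σ(broken) = 1×863 + 1×D + 4×409 + 4×511 = 4543 + D
Σ(formed) = 6×816 + 4×447 = 6684
ΔH = Σ(broken) − Σ(formed) = (4543 + D) − (6684) = −2141 + D
Setting this equal to −1788 kJ gives D = 353 kJ/mol.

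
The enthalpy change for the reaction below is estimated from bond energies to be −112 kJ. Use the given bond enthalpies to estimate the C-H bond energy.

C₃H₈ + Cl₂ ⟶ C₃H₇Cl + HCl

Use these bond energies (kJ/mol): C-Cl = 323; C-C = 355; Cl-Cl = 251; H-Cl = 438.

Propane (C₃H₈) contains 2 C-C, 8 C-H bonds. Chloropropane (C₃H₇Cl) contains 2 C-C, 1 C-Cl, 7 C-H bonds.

D(C-H) ≈ 398 kJ/mol

Let D be the C-H bond energy.
Σ(broken) = 2×355 + 8×D + 1×251 = 961 + 8D
Σ(formed) = 2×355 + 1×323 + 7×D + 1×438 = 1471 + 7D
ΔH = Σ(broken) − Σ(formed) = (961 + 8D) − (1471 + 7D) = −510 + D
Setting this equal to −112 kJ gives D = 398 kJ/mol.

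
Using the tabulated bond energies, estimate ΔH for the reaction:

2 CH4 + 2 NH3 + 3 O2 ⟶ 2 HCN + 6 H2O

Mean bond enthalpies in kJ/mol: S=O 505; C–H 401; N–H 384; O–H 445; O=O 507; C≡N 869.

Bonds broken (reactants):
  C–H: 8 × 401 = 3208
  N–H: 6 × 384 = 2304
  O=O: 3 × 507 = 1521
  Σ(broken) = 7033 kJ
Bonds formed (products):
  C≡N: 2 × 869 = 1738
  C–H: 2 × 401 = 802
  O–H: 12 × 445 = 5340
  Σ(formed) = 7880 kJ
ΔH = Σ(broken) − Σ(formed) = 7033 − 7880 = −847 kJ

ΔH ≈ −847 kJ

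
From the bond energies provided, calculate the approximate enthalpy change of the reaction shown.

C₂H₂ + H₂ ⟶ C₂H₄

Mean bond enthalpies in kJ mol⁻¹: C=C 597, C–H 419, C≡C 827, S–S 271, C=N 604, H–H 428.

Bonds broken (reactants):
  C≡C: 1 × 827 = 827
  C–H: 2 × 419 = 838
  H–H: 1 × 428 = 428
  Σ(broken) = 2093 kJ
Bonds formed (products):
  C–H: 4 × 419 = 1676
  C=C: 1 × 597 = 597
  Σ(formed) = 2273 kJ
ΔH = Σ(broken) − Σ(formed) = 2093 − 2273 = −180 kJ

ΔH ≈ −180 kJ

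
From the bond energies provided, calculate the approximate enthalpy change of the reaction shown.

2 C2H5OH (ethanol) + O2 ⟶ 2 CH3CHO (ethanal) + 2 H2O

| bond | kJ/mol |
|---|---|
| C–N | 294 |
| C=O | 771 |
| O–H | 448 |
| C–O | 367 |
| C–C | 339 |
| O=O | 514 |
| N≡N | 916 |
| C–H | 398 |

Bonds broken (reactants):
  C–C: 2 × 339 = 678
  C–H: 10 × 398 = 3980
  C–O: 2 × 367 = 734
  O–H: 2 × 448 = 896
  O=O: 1 × 514 = 514
  Σ(broken) = 6802 kJ
Bonds formed (products):
  C–C: 2 × 339 = 678
  C–H: 8 × 398 = 3184
  C=O: 2 × 771 = 1542
  O–H: 4 × 448 = 1792
  Σ(formed) = 7196 kJ
ΔH = Σ(broken) − Σ(formed) = 6802 − 7196 = −394 kJ

ΔH ≈ −394 kJ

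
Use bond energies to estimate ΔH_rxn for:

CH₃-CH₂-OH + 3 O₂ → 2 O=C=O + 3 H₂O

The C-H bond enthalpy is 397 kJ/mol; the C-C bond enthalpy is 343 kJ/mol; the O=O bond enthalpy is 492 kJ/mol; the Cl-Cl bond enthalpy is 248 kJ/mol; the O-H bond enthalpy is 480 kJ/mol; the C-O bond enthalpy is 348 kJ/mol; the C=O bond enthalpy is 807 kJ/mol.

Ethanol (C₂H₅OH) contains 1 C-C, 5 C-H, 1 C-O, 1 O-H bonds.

Bonds broken (reactants):
  C-C: 1 × 343 = 343
  C-H: 5 × 397 = 1985
  C-O: 1 × 348 = 348
  O-H: 1 × 480 = 480
  O=O: 3 × 492 = 1476
  Σ(broken) = 4632 kJ
Bonds formed (products):
  C=O: 4 × 807 = 3228
  O-H: 6 × 480 = 2880
  Σ(formed) = 6108 kJ
ΔH = Σ(broken) − Σ(formed) = 4632 − 6108 = −1476 kJ

ΔH ≈ −1476 kJ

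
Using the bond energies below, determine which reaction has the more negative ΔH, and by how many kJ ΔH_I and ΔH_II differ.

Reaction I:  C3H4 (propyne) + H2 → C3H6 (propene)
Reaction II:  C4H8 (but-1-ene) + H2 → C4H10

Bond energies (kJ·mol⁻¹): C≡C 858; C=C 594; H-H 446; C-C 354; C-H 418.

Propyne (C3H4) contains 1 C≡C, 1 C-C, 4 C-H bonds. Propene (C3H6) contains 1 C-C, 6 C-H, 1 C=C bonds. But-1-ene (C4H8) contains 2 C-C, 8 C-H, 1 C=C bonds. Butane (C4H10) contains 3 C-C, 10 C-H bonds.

Reaction I:
  Bonds broken (reactants):
    C≡C: 1 × 858 = 858
    C-C: 1 × 354 = 354
    C-H: 4 × 418 = 1672
    H-H: 1 × 446 = 446
    Σ(broken) = 3330 kJ
  Bonds formed (products):
    C-C: 1 × 354 = 354
    C-H: 6 × 418 = 2508
    C=C: 1 × 594 = 594
    Σ(formed) = 3456 kJ
  ΔH_I = 3330 − 3456 = −126 kJ
Reaction II:
  Bonds broken (reactants):
    C-C: 2 × 354 = 708
    C-H: 8 × 418 = 3344
    C=C: 1 × 594 = 594
    H-H: 1 × 446 = 446
    Σ(broken) = 5092 kJ
  Bonds formed (products):
    C-C: 3 × 354 = 1062
    C-H: 10 × 418 = 4180
    Σ(formed) = 5242 kJ
  ΔH_II = 5092 − 5242 = −150 kJ
ΔH_I − ΔH_II = +24 kJ, so reaction II has the more negative ΔH; |ΔH_I − ΔH_II| = 24 kJ.

Reaction II, by 24 kJ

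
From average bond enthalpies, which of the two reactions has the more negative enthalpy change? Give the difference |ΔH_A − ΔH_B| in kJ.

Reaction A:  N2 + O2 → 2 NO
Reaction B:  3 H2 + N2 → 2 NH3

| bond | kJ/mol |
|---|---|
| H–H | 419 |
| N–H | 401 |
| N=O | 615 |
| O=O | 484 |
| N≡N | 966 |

Reaction B, by 403 kJ

Reaction A:
  Bonds broken (reactants):
    N≡N: 1 × 966 = 966
    O=O: 1 × 484 = 484
    Σ(broken) = 1450 kJ
  Bonds formed (products):
    N=O: 2 × 615 = 1230
    Σ(formed) = 1230 kJ
  ΔH_A = 1450 − 1230 = +220 kJ
Reaction B:
  Bonds broken (reactants):
    H–H: 3 × 419 = 1257
    N≡N: 1 × 966 = 966
    Σ(broken) = 2223 kJ
  Bonds formed (products):
    N–H: 6 × 401 = 2406
    Σ(formed) = 2406 kJ
  ΔH_B = 2223 − 2406 = −183 kJ
ΔH_A − ΔH_B = +403 kJ, so reaction B has the more negative ΔH; |ΔH_A − ΔH_B| = 403 kJ.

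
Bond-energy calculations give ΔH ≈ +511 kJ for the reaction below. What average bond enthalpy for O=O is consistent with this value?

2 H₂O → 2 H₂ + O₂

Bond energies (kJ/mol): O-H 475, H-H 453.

D(O=O) ≈ 483 kJ/mol

Let D be the O=O bond energy.
Σ(broken) = 4×475 = 1900
Σ(formed) = 2×453 + 1×D = 906 + D
ΔH = Σ(broken) − Σ(formed) = (1900) − (906 + D) = +994 − D
Setting this equal to +511 kJ gives D = 483 kJ/mol.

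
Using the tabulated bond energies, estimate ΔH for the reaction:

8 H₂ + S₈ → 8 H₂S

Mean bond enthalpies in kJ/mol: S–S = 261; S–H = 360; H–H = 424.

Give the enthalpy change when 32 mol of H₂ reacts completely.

ΔH = −1120 kJ

Bonds broken (reactants):
  H–H: 8 × 424 = 3392
  S–S: 8 × 261 = 2088
  Σ(broken) = 5480 kJ
Bonds formed (products):
  S–H: 16 × 360 = 5760
  Σ(formed) = 5760 kJ
ΔH = Σ(broken) − Σ(formed) = 5480 − 5760 = −280 kJ
For 4× the reaction as written: 4 × (−280) = −1120 kJ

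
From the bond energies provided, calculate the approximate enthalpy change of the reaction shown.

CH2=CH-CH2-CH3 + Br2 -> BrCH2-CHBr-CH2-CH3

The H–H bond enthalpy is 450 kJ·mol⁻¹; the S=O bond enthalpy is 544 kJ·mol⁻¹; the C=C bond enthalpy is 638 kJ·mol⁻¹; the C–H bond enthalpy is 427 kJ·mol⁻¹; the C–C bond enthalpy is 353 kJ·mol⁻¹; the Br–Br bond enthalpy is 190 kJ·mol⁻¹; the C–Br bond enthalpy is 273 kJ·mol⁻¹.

ΔH ≈ −71 kJ

Bonds broken (reactants):
  Br–Br: 1 × 190 = 190
  C–C: 2 × 353 = 706
  C–H: 8 × 427 = 3416
  C=C: 1 × 638 = 638
  Σ(broken) = 4950 kJ
Bonds formed (products):
  C–Br: 2 × 273 = 546
  C–C: 3 × 353 = 1059
  C–H: 8 × 427 = 3416
  Σ(formed) = 5021 kJ
ΔH = Σ(broken) − Σ(formed) = 4950 − 5021 = −71 kJ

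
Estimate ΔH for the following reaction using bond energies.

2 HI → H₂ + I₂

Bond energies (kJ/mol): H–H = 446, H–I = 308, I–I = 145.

Bonds broken (reactants):
  H–I: 2 × 308 = 616
  Σ(broken) = 616 kJ
Bonds formed (products):
  H–H: 1 × 446 = 446
  I–I: 1 × 145 = 145
  Σ(formed) = 591 kJ
ΔH = Σ(broken) − Σ(formed) = 616 − 591 = +25 kJ

ΔH ≈ +25 kJ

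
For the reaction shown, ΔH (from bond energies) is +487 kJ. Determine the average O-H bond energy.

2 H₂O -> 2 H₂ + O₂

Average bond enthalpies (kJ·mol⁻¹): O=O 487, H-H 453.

Let D be the O-H bond energy.
Σ(broken) = 4×D = 4D
Σ(formed) = 2×453 + 1×487 = 1393
ΔH = Σ(broken) − Σ(formed) = (4D) − (1393) = −1393 + 4D
Setting this equal to +487 kJ gives 4D = 1880, so D = 470 kJ/mol.

D(O-H) ≈ 470 kJ/mol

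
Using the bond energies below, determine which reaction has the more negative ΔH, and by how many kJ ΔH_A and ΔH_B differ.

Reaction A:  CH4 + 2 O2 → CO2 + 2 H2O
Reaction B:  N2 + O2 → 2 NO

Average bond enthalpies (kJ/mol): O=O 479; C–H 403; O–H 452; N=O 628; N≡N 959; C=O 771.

Reaction A, by 962 kJ

Reaction A:
  Bonds broken (reactants):
    C–H: 4 × 403 = 1612
    O=O: 2 × 479 = 958
    Σ(broken) = 2570 kJ
  Bonds formed (products):
    C=O: 2 × 771 = 1542
    O–H: 4 × 452 = 1808
    Σ(formed) = 3350 kJ
  ΔH_A = 2570 − 3350 = −780 kJ
Reaction B:
  Bonds broken (reactants):
    N≡N: 1 × 959 = 959
    O=O: 1 × 479 = 479
    Σ(broken) = 1438 kJ
  Bonds formed (products):
    N=O: 2 × 628 = 1256
    Σ(formed) = 1256 kJ
  ΔH_B = 1438 − 1256 = +182 kJ
ΔH_A − ΔH_B = −962 kJ, so reaction A has the more negative ΔH; |ΔH_A − ΔH_B| = 962 kJ.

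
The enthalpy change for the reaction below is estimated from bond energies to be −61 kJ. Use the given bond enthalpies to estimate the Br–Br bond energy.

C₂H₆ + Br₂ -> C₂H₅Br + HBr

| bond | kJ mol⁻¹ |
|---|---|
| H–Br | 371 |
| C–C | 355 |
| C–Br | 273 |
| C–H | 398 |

D(Br–Br) ≈ 185 kJ/mol

Let D be the Br–Br bond energy.
Σ(broken) = 1×D + 1×355 + 6×398 = 2743 + D
Σ(formed) = 1×273 + 1×355 + 5×398 + 1×371 = 2989
ΔH = Σ(broken) − Σ(formed) = (2743 + D) − (2989) = −246 + D
Setting this equal to −61 kJ gives D = 185 kJ/mol.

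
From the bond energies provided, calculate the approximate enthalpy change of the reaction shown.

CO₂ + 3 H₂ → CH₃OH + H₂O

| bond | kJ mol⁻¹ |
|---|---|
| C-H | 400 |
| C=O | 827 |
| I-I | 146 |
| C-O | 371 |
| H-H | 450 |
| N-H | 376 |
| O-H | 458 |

Bonds broken (reactants):
  C=O: 2 × 827 = 1654
  H-H: 3 × 450 = 1350
  Σ(broken) = 3004 kJ
Bonds formed (products):
  C-H: 3 × 400 = 1200
  C-O: 1 × 371 = 371
  O-H: 3 × 458 = 1374
  Σ(formed) = 2945 kJ
ΔH = Σ(broken) − Σ(formed) = 3004 − 2945 = +59 kJ

ΔH ≈ +59 kJ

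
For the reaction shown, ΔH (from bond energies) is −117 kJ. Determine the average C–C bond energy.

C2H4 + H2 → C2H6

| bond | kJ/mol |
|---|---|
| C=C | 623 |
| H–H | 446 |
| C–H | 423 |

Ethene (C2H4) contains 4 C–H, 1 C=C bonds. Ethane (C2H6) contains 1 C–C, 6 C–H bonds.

D(C–C) ≈ 340 kJ/mol

Let D be the C–C bond energy.
Σ(broken) = 4×423 + 1×623 + 1×446 = 2761
Σ(formed) = 1×D + 6×423 = 2538 + D
ΔH = Σ(broken) − Σ(formed) = (2761) − (2538 + D) = +223 − D
Setting this equal to −117 kJ gives D = 340 kJ/mol.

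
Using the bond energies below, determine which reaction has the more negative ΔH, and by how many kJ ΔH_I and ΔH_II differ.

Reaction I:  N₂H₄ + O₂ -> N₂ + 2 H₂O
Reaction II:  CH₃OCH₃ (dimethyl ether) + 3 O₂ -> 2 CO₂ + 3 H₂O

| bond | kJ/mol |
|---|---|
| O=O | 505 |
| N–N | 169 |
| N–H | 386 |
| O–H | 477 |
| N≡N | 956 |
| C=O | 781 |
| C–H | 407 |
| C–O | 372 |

Reaction II, by 639 kJ

Reaction I:
  Bonds broken (reactants):
    N–H: 4 × 386 = 1544
    N–N: 1 × 169 = 169
    O=O: 1 × 505 = 505
    Σ(broken) = 2218 kJ
  Bonds formed (products):
    N≡N: 1 × 956 = 956
    O–H: 4 × 477 = 1908
    Σ(formed) = 2864 kJ
  ΔH_I = 2218 − 2864 = −646 kJ
Reaction II:
  Bonds broken (reactants):
    C–H: 6 × 407 = 2442
    C–O: 2 × 372 = 744
    O=O: 3 × 505 = 1515
    Σ(broken) = 4701 kJ
  Bonds formed (products):
    C=O: 4 × 781 = 3124
    O–H: 6 × 477 = 2862
    Σ(formed) = 5986 kJ
  ΔH_II = 4701 − 5986 = −1285 kJ
ΔH_I − ΔH_II = +639 kJ, so reaction II has the more negative ΔH; |ΔH_I − ΔH_II| = 639 kJ.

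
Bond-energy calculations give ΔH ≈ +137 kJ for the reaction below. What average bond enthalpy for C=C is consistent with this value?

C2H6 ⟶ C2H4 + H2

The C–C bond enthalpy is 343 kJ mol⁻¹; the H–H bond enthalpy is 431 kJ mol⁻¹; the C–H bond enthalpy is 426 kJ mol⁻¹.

D(C=C) ≈ 627 kJ/mol

Let D be the C=C bond energy.
Σ(broken) = 1×343 + 6×426 = 2899
Σ(formed) = 4×426 + 1×D + 1×431 = 2135 + D
ΔH = Σ(broken) − Σ(formed) = (2899) − (2135 + D) = +764 − D
Setting this equal to +137 kJ gives D = 627 kJ/mol.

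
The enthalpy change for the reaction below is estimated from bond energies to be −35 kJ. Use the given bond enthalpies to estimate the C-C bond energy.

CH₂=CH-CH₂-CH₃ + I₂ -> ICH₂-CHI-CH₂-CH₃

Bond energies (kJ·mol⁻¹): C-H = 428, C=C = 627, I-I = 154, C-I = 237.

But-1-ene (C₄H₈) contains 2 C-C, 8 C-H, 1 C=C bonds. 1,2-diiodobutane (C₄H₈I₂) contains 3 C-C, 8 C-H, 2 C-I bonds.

Let D be the C-C bond energy.
Σ(broken) = 2×D + 8×428 + 1×627 + 1×154 = 4205 + 2D
Σ(formed) = 3×D + 8×428 + 2×237 = 3898 + 3D
ΔH = Σ(broken) − Σ(formed) = (4205 + 2D) − (3898 + 3D) = +307 − D
Setting this equal to −35 kJ gives D = 342 kJ/mol.

D(C-C) ≈ 342 kJ/mol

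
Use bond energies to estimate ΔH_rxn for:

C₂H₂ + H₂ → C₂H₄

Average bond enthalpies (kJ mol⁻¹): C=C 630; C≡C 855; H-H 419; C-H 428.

Bonds broken (reactants):
  C≡C: 1 × 855 = 855
  C-H: 2 × 428 = 856
  H-H: 1 × 419 = 419
  Σ(broken) = 2130 kJ
Bonds formed (products):
  C-H: 4 × 428 = 1712
  C=C: 1 × 630 = 630
  Σ(formed) = 2342 kJ
ΔH = Σ(broken) − Σ(formed) = 2130 − 2342 = −212 kJ

ΔH ≈ −212 kJ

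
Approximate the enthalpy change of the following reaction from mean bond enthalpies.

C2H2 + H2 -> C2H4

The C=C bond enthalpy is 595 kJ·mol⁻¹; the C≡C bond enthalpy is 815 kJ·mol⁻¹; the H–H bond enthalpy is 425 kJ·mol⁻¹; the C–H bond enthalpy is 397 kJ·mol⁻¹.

Bonds broken (reactants):
  C≡C: 1 × 815 = 815
  C–H: 2 × 397 = 794
  H–H: 1 × 425 = 425
  Σ(broken) = 2034 kJ
Bonds formed (products):
  C–H: 4 × 397 = 1588
  C=C: 1 × 595 = 595
  Σ(formed) = 2183 kJ
ΔH = Σ(broken) − Σ(formed) = 2034 − 2183 = −149 kJ

ΔH ≈ −149 kJ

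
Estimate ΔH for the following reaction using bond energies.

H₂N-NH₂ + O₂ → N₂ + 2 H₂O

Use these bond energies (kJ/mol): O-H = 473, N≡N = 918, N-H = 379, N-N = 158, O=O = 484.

Bonds broken (reactants):
  N-H: 4 × 379 = 1516
  N-N: 1 × 158 = 158
  O=O: 1 × 484 = 484
  Σ(broken) = 2158 kJ
Bonds formed (products):
  N≡N: 1 × 918 = 918
  O-H: 4 × 473 = 1892
  Σ(formed) = 2810 kJ
ΔH = Σ(broken) − Σ(formed) = 2158 − 2810 = −652 kJ

ΔH ≈ −652 kJ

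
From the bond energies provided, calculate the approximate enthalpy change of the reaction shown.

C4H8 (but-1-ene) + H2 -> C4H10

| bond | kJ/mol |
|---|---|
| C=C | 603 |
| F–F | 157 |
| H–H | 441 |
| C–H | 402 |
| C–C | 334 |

ΔH ≈ −94 kJ

Bonds broken (reactants):
  C–C: 2 × 334 = 668
  C–H: 8 × 402 = 3216
  C=C: 1 × 603 = 603
  H–H: 1 × 441 = 441
  Σ(broken) = 4928 kJ
Bonds formed (products):
  C–C: 3 × 334 = 1002
  C–H: 10 × 402 = 4020
  Σ(formed) = 5022 kJ
ΔH = Σ(broken) − Σ(formed) = 4928 − 5022 = −94 kJ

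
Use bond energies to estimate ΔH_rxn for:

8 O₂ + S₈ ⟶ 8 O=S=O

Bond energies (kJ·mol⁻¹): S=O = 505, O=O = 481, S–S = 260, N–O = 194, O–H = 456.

Bonds broken (reactants):
  O=O: 8 × 481 = 3848
  S–S: 8 × 260 = 2080
  Σ(broken) = 5928 kJ
Bonds formed (products):
  S=O: 16 × 505 = 8080
  Σ(formed) = 8080 kJ
ΔH = Σ(broken) − Σ(formed) = 5928 − 8080 = −2152 kJ

ΔH ≈ −2152 kJ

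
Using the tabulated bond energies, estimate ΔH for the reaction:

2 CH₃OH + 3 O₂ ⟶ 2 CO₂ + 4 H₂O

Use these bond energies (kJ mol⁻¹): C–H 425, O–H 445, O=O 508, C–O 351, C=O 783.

Bonds broken (reactants):
  C–H: 6 × 425 = 2550
  C–O: 2 × 351 = 702
  O–H: 2 × 445 = 890
  O=O: 3 × 508 = 1524
  Σ(broken) = 5666 kJ
Bonds formed (products):
  C=O: 4 × 783 = 3132
  O–H: 8 × 445 = 3560
  Σ(formed) = 6692 kJ
ΔH = Σ(broken) − Σ(formed) = 5666 − 6692 = −1026 kJ

ΔH ≈ −1026 kJ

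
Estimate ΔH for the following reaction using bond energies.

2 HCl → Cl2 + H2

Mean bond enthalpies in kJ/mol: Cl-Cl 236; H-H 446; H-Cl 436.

ΔH ≈ +190 kJ

Bonds broken (reactants):
  H-Cl: 2 × 436 = 872
  Σ(broken) = 872 kJ
Bonds formed (products):
  Cl-Cl: 1 × 236 = 236
  H-H: 1 × 446 = 446
  Σ(formed) = 682 kJ
ΔH = Σ(broken) − Σ(formed) = 872 − 682 = +190 kJ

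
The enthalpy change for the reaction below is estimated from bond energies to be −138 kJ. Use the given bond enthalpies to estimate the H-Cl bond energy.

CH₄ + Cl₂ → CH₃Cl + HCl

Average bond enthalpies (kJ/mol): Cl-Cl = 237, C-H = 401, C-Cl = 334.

Let D be the H-Cl bond energy.
Σ(broken) = 4×401 + 1×237 = 1841
Σ(formed) = 1×334 + 3×401 + 1×D = 1537 + D
ΔH = Σ(broken) − Σ(formed) = (1841) − (1537 + D) = +304 − D
Setting this equal to −138 kJ gives D = 442 kJ/mol.

D(H-Cl) ≈ 442 kJ/mol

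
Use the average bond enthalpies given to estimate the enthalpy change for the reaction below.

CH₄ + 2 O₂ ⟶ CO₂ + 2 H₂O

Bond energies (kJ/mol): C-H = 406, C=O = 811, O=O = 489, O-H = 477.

Bonds broken (reactants):
  C-H: 4 × 406 = 1624
  O=O: 2 × 489 = 978
  Σ(broken) = 2602 kJ
Bonds formed (products):
  C=O: 2 × 811 = 1622
  O-H: 4 × 477 = 1908
  Σ(formed) = 3530 kJ
ΔH = Σ(broken) − Σ(formed) = 2602 − 3530 = −928 kJ

ΔH ≈ −928 kJ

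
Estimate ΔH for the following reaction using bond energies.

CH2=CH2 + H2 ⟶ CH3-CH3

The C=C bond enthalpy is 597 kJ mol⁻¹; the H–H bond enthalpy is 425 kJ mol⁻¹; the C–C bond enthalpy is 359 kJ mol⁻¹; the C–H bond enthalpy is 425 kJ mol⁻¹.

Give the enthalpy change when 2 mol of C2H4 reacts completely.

Bonds broken (reactants):
  C–H: 4 × 425 = 1700
  C=C: 1 × 597 = 597
  H–H: 1 × 425 = 425
  Σ(broken) = 2722 kJ
Bonds formed (products):
  C–C: 1 × 359 = 359
  C–H: 6 × 425 = 2550
  Σ(formed) = 2909 kJ
ΔH = Σ(broken) − Σ(formed) = 2722 − 2909 = −187 kJ
For 2× the reaction as written: 2 × (−187) = −374 kJ

ΔH = −374 kJ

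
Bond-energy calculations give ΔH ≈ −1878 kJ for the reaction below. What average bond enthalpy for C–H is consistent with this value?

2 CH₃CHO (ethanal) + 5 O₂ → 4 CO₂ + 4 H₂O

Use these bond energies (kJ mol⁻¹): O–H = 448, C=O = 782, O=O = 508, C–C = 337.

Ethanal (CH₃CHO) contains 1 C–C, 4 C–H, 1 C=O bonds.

Let D be the C–H bond energy.
Σ(broken) = 2×337 + 8×D + 2×782 + 5×508 = 4778 + 8D
Σ(formed) = 8×782 + 8×448 = 9840
ΔH = Σ(broken) − Σ(formed) = (4778 + 8D) − (9840) = −5062 + 8D
Setting this equal to −1878 kJ gives 8D = 3184, so D = 398 kJ/mol.

D(C–H) ≈ 398 kJ/mol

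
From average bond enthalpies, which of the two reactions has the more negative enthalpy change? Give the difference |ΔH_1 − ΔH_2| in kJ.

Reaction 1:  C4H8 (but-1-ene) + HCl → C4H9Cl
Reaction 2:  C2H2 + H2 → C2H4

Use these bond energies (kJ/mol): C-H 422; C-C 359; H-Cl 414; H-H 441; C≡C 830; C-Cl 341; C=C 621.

Reaction 1:
  Bonds broken (reactants):
    C-C: 2 × 359 = 718
    C-H: 8 × 422 = 3376
    C=C: 1 × 621 = 621
    H-Cl: 1 × 414 = 414
    Σ(broken) = 5129 kJ
  Bonds formed (products):
    C-C: 3 × 359 = 1077
    C-Cl: 1 × 341 = 341
    C-H: 9 × 422 = 3798
    Σ(formed) = 5216 kJ
  ΔH_1 = 5129 − 5216 = −87 kJ
Reaction 2:
  Bonds broken (reactants):
    C≡C: 1 × 830 = 830
    C-H: 2 × 422 = 844
    H-H: 1 × 441 = 441
    Σ(broken) = 2115 kJ
  Bonds formed (products):
    C-H: 4 × 422 = 1688
    C=C: 1 × 621 = 621
    Σ(formed) = 2309 kJ
  ΔH_2 = 2115 − 2309 = −194 kJ
ΔH_1 − ΔH_2 = +107 kJ, so reaction 2 has the more negative ΔH; |ΔH_1 − ΔH_2| = 107 kJ.

Reaction 2, by 107 kJ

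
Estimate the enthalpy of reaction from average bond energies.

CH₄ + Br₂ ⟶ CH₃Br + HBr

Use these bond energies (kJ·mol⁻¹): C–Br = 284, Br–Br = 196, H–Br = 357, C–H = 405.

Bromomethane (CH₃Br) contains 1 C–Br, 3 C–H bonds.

ΔH ≈ −40 kJ

Bonds broken (reactants):
  Br–Br: 1 × 196 = 196
  C–H: 4 × 405 = 1620
  Σ(broken) = 1816 kJ
Bonds formed (products):
  C–Br: 1 × 284 = 284
  C–H: 3 × 405 = 1215
  H–Br: 1 × 357 = 357
  Σ(formed) = 1856 kJ
ΔH = Σ(broken) − Σ(formed) = 1816 − 1856 = −40 kJ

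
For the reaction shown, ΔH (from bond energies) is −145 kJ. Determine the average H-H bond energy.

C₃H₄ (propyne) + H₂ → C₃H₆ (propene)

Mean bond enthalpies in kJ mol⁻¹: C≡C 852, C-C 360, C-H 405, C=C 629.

Let D be the H-H bond energy.
Σ(broken) = 1×852 + 1×360 + 4×405 + 1×D = 2832 + D
Σ(formed) = 1×360 + 6×405 + 1×629 = 3419
ΔH = Σ(broken) − Σ(formed) = (2832 + D) − (3419) = −587 + D
Setting this equal to −145 kJ gives D = 442 kJ/mol.

D(H-H) ≈ 442 kJ/mol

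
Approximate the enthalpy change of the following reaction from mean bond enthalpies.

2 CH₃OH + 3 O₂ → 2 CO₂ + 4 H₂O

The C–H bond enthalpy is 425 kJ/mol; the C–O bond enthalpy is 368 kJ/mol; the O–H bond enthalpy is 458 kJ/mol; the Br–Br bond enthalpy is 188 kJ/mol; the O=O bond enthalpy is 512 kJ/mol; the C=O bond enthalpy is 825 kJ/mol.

Bonds broken (reactants):
  C–H: 6 × 425 = 2550
  C–O: 2 × 368 = 736
  O–H: 2 × 458 = 916
  O=O: 3 × 512 = 1536
  Σ(broken) = 5738 kJ
Bonds formed (products):
  C=O: 4 × 825 = 3300
  O–H: 8 × 458 = 3664
  Σ(formed) = 6964 kJ
ΔH = Σ(broken) − Σ(formed) = 5738 − 6964 = −1226 kJ

ΔH ≈ −1226 kJ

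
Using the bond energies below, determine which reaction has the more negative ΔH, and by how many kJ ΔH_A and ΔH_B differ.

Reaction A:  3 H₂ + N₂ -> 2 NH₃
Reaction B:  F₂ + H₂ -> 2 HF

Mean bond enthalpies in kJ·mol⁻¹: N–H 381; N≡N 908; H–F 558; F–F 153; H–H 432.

Reaction B, by 449 kJ

Reaction A:
  Bonds broken (reactants):
    H–H: 3 × 432 = 1296
    N≡N: 1 × 908 = 908
    Σ(broken) = 2204 kJ
  Bonds formed (products):
    N–H: 6 × 381 = 2286
    Σ(formed) = 2286 kJ
  ΔH_A = 2204 − 2286 = −82 kJ
Reaction B:
  Bonds broken (reactants):
    F–F: 1 × 153 = 153
    H–H: 1 × 432 = 432
    Σ(broken) = 585 kJ
  Bonds formed (products):
    H–F: 2 × 558 = 1116
    Σ(formed) = 1116 kJ
  ΔH_B = 585 − 1116 = −531 kJ
ΔH_A − ΔH_B = +449 kJ, so reaction B has the more negative ΔH; |ΔH_A − ΔH_B| = 449 kJ.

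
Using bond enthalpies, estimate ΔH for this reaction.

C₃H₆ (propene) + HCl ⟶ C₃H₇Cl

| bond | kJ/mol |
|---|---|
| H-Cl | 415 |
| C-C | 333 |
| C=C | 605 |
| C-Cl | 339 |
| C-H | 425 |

ΔH ≈ −77 kJ

Bonds broken (reactants):
  C-C: 1 × 333 = 333
  C-H: 6 × 425 = 2550
  C=C: 1 × 605 = 605
  H-Cl: 1 × 415 = 415
  Σ(broken) = 3903 kJ
Bonds formed (products):
  C-C: 2 × 333 = 666
  C-Cl: 1 × 339 = 339
  C-H: 7 × 425 = 2975
  Σ(formed) = 3980 kJ
ΔH = Σ(broken) − Σ(formed) = 3903 − 3980 = −77 kJ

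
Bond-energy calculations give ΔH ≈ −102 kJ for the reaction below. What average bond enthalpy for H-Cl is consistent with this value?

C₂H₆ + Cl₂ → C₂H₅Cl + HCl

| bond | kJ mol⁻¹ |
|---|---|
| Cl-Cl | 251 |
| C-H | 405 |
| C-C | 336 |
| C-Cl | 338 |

Let D be the H-Cl bond energy.
Σ(broken) = 1×336 + 6×405 + 1×251 = 3017
Σ(formed) = 1×336 + 1×338 + 5×405 + 1×D = 2699 + D
ΔH = Σ(broken) − Σ(formed) = (3017) − (2699 + D) = +318 − D
Setting this equal to −102 kJ gives D = 420 kJ/mol.

D(H-Cl) ≈ 420 kJ/mol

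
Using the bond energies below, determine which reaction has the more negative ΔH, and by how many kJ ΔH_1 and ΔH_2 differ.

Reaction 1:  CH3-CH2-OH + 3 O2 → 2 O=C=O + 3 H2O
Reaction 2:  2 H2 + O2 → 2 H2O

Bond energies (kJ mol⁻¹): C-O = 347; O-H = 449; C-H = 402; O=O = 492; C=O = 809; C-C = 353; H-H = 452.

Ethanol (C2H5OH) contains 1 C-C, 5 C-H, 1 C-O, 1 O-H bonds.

Reaction 1:
  Bonds broken (reactants):
    C-C: 1 × 353 = 353
    C-H: 5 × 402 = 2010
    C-O: 1 × 347 = 347
    O-H: 1 × 449 = 449
    O=O: 3 × 492 = 1476
    Σ(broken) = 4635 kJ
  Bonds formed (products):
    C=O: 4 × 809 = 3236
    O-H: 6 × 449 = 2694
    Σ(formed) = 5930 kJ
  ΔH_1 = 4635 − 5930 = −1295 kJ
Reaction 2:
  Bonds broken (reactants):
    H-H: 2 × 452 = 904
    O=O: 1 × 492 = 492
    Σ(broken) = 1396 kJ
  Bonds formed (products):
    O-H: 4 × 449 = 1796
    Σ(formed) = 1796 kJ
  ΔH_2 = 1396 − 1796 = −400 kJ
ΔH_1 − ΔH_2 = −895 kJ, so reaction 1 has the more negative ΔH; |ΔH_1 − ΔH_2| = 895 kJ.

Reaction 1, by 895 kJ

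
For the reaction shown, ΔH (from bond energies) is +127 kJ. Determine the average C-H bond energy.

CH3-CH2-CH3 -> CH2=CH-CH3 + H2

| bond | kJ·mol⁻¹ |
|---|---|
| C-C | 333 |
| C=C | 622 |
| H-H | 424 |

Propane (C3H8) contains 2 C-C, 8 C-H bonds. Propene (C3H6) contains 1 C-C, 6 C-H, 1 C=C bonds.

Let D be the C-H bond energy.
Σ(broken) = 2×333 + 8×D = 666 + 8D
Σ(formed) = 1×333 + 6×D + 1×622 + 1×424 = 1379 + 6D
ΔH = Σ(broken) − Σ(formed) = (666 + 8D) − (1379 + 6D) = −713 + 2D
Setting this equal to +127 kJ gives 2D = 840, so D = 420 kJ/mol.

D(C-H) ≈ 420 kJ/mol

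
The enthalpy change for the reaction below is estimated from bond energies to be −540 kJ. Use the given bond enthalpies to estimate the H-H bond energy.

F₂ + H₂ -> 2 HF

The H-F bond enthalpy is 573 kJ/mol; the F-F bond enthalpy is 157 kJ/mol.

Let D be the H-H bond energy.
Σ(broken) = 1×157 + 1×D = 157 + D
Σ(formed) = 2×573 = 1146
ΔH = Σ(broken) − Σ(formed) = (157 + D) − (1146) = −989 + D
Setting this equal to −540 kJ gives D = 449 kJ/mol.

D(H-H) ≈ 449 kJ/mol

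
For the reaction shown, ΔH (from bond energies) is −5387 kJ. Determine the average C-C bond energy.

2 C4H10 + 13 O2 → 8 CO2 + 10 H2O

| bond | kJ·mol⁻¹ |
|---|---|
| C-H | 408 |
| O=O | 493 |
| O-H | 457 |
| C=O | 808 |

D(C-C) ≈ 352 kJ/mol

Let D be the C-C bond energy.
Σ(broken) = 6×D + 20×408 + 13×493 = 14569 + 6D
Σ(formed) = 16×808 + 20×457 = 22068
ΔH = Σ(broken) − Σ(formed) = (14569 + 6D) − (22068) = −7499 + 6D
Setting this equal to −5387 kJ gives 6D = 2112, so D = 352 kJ/mol.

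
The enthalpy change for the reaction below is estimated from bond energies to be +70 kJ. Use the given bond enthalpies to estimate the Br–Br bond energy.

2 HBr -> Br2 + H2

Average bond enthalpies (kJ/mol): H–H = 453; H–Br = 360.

Let D be the Br–Br bond energy.
Σ(broken) = 2×360 = 720
Σ(formed) = 1×D + 1×453 = 453 + D
ΔH = Σ(broken) − Σ(formed) = (720) − (453 + D) = +267 − D
Setting this equal to +70 kJ gives D = 197 kJ/mol.

D(Br–Br) ≈ 197 kJ/mol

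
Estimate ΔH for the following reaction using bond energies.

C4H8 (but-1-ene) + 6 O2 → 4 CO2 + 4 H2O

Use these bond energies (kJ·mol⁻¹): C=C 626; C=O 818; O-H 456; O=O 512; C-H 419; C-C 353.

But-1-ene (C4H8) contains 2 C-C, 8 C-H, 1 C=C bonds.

ΔH ≈ −2436 kJ

Bonds broken (reactants):
  C-C: 2 × 353 = 706
  C-H: 8 × 419 = 3352
  C=C: 1 × 626 = 626
  O=O: 6 × 512 = 3072
  Σ(broken) = 7756 kJ
Bonds formed (products):
  C=O: 8 × 818 = 6544
  O-H: 8 × 456 = 3648
  Σ(formed) = 10192 kJ
ΔH = Σ(broken) − Σ(formed) = 7756 − 10192 = −2436 kJ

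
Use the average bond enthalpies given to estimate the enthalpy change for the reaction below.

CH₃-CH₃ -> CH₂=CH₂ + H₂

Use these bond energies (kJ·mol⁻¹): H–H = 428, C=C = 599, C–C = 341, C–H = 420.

Bonds broken (reactants):
  C–C: 1 × 341 = 341
  C–H: 6 × 420 = 2520
  Σ(broken) = 2861 kJ
Bonds formed (products):
  C–H: 4 × 420 = 1680
  C=C: 1 × 599 = 599
  H–H: 1 × 428 = 428
  Σ(formed) = 2707 kJ
ΔH = Σ(broken) − Σ(formed) = 2861 − 2707 = +154 kJ

ΔH ≈ +154 kJ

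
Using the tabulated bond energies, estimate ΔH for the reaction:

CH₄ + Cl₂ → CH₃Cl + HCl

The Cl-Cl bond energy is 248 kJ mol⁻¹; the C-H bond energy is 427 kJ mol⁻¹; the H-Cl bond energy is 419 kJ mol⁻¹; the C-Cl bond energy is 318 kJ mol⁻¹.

Bonds broken (reactants):
  C-H: 4 × 427 = 1708
  Cl-Cl: 1 × 248 = 248
  Σ(broken) = 1956 kJ
Bonds formed (products):
  C-Cl: 1 × 318 = 318
  C-H: 3 × 427 = 1281
  H-Cl: 1 × 419 = 419
  Σ(formed) = 2018 kJ
ΔH = Σ(broken) − Σ(formed) = 1956 − 2018 = −62 kJ

ΔH ≈ −62 kJ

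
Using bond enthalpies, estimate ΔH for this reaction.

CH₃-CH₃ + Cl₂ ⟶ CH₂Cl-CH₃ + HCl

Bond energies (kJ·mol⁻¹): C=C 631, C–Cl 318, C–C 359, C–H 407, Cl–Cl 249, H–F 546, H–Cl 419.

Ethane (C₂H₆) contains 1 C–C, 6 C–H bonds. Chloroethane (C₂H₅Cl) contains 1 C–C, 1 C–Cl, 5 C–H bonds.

Bonds broken (reactants):
  C–C: 1 × 359 = 359
  C–H: 6 × 407 = 2442
  Cl–Cl: 1 × 249 = 249
  Σ(broken) = 3050 kJ
Bonds formed (products):
  C–C: 1 × 359 = 359
  C–Cl: 1 × 318 = 318
  C–H: 5 × 407 = 2035
  H–Cl: 1 × 419 = 419
  Σ(formed) = 3131 kJ
ΔH = Σ(broken) − Σ(formed) = 3050 − 3131 = −81 kJ

ΔH ≈ −81 kJ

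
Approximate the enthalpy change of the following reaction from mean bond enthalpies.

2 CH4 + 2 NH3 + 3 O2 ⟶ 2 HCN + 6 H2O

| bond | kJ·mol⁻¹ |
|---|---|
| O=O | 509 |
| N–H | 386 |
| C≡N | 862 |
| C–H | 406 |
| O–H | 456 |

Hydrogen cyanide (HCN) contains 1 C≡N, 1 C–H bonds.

Bonds broken (reactants):
  C–H: 8 × 406 = 3248
  N–H: 6 × 386 = 2316
  O=O: 3 × 509 = 1527
  Σ(broken) = 7091 kJ
Bonds formed (products):
  C≡N: 2 × 862 = 1724
  C–H: 2 × 406 = 812
  O–H: 12 × 456 = 5472
  Σ(formed) = 8008 kJ
ΔH = Σ(broken) − Σ(formed) = 7091 − 8008 = −917 kJ

ΔH ≈ −917 kJ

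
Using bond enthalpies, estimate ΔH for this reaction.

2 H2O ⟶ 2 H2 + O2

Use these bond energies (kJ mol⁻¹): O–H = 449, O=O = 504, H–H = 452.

Bonds broken (reactants):
  O–H: 4 × 449 = 1796
  Σ(broken) = 1796 kJ
Bonds formed (products):
  H–H: 2 × 452 = 904
  O=O: 1 × 504 = 504
  Σ(formed) = 1408 kJ
ΔH = Σ(broken) − Σ(formed) = 1796 − 1408 = +388 kJ

ΔH ≈ +388 kJ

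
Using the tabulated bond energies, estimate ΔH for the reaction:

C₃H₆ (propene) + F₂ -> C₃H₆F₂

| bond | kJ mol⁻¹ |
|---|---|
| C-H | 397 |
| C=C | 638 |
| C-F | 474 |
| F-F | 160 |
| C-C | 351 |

Bonds broken (reactants):
  C-C: 1 × 351 = 351
  C-H: 6 × 397 = 2382
  C=C: 1 × 638 = 638
  F-F: 1 × 160 = 160
  Σ(broken) = 3531 kJ
Bonds formed (products):
  C-C: 2 × 351 = 702
  C-F: 2 × 474 = 948
  C-H: 6 × 397 = 2382
  Σ(formed) = 4032 kJ
ΔH = Σ(broken) − Σ(formed) = 3531 − 4032 = −501 kJ

ΔH ≈ −501 kJ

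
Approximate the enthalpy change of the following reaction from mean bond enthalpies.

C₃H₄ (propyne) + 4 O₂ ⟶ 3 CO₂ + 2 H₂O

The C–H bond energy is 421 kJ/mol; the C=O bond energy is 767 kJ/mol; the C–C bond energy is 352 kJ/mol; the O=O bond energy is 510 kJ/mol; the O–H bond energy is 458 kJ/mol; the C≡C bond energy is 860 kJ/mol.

ΔH ≈ −1498 kJ

Bonds broken (reactants):
  C≡C: 1 × 860 = 860
  C–C: 1 × 352 = 352
  C–H: 4 × 421 = 1684
  O=O: 4 × 510 = 2040
  Σ(broken) = 4936 kJ
Bonds formed (products):
  C=O: 6 × 767 = 4602
  O–H: 4 × 458 = 1832
  Σ(formed) = 6434 kJ
ΔH = Σ(broken) − Σ(formed) = 4936 − 6434 = −1498 kJ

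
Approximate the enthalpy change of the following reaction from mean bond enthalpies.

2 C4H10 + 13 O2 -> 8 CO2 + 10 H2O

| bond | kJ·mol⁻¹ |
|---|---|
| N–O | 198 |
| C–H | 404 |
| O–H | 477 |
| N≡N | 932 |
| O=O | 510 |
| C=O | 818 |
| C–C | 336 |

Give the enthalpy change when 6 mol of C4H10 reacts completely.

Bonds broken (reactants):
  C–C: 6 × 336 = 2016
  C–H: 20 × 404 = 8080
  O=O: 13 × 510 = 6630
  Σ(broken) = 16726 kJ
Bonds formed (products):
  C=O: 16 × 818 = 13088
  O–H: 20 × 477 = 9540
  Σ(formed) = 22628 kJ
ΔH = Σ(broken) − Σ(formed) = 16726 − 22628 = −5902 kJ
For 3× the reaction as written: 3 × (−5902) = −17706 kJ

ΔH = −17706 kJ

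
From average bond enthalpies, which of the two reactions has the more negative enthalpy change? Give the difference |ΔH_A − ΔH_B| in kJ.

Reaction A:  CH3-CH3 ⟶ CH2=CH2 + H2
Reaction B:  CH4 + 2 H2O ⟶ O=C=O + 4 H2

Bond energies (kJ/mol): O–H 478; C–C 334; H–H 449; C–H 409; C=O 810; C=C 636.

Reaction A:
  Bonds broken (reactants):
    C–C: 1 × 334 = 334
    C–H: 6 × 409 = 2454
    Σ(broken) = 2788 kJ
  Bonds formed (products):
    C–H: 4 × 409 = 1636
    C=C: 1 × 636 = 636
    H–H: 1 × 449 = 449
    Σ(formed) = 2721 kJ
  ΔH_A = 2788 − 2721 = +67 kJ
Reaction B:
  Bonds broken (reactants):
    C–H: 4 × 409 = 1636
    O–H: 4 × 478 = 1912
    Σ(broken) = 3548 kJ
  Bonds formed (products):
    C=O: 2 × 810 = 1620
    H–H: 4 × 449 = 1796
    Σ(formed) = 3416 kJ
  ΔH_B = 3548 − 3416 = +132 kJ
ΔH_A − ΔH_B = −65 kJ, so reaction A has the more negative ΔH; |ΔH_A − ΔH_B| = 65 kJ.

Reaction A, by 65 kJ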